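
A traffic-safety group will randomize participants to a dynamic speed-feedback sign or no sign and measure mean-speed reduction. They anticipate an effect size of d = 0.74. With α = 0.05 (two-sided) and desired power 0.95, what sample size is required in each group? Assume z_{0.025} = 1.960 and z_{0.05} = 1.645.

n = 48 per group

For two independent groups with equal n: n = 2·((z_{α/2} + z_β) / d)².
z_{α/2} + z_β = 1.960 + 1.645 = 3.605.
n = 2 × (3.605 / 0.74)² = 2 × 4.872² = 2 × 23.73 = 47.5.
Round up to the next whole participant.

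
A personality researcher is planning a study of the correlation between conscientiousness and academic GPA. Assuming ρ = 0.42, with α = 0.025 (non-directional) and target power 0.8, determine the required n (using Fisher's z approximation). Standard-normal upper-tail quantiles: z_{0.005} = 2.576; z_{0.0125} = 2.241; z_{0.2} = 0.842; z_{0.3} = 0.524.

n = 51

Fisher's z: C = ½·ln((1+r)/(1−r)) = ½·ln(2.4483) = 0.4477.
n = ((z_{α/2} + z_β)/C)² + 3.
(2.241 + 0.842) / 0.4477 = 3.083 / 0.4477 = 6.886.
n = 6.886² + 3 = 47.42 + 3 = 50.4.
Round up.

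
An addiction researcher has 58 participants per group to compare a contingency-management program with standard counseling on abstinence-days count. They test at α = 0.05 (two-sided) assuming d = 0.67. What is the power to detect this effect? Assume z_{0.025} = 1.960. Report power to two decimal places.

For two equal groups, power = Φ(d·√(n/2) − z_{α/2}).
d·√(n/2) = 0.67 × √(58/2) = 0.67 × 5.385 = 3.608.
z_β = 3.608 − 1.960 = 1.648.
Power = Φ(1.648) = 0.950.

power ≈ 0.95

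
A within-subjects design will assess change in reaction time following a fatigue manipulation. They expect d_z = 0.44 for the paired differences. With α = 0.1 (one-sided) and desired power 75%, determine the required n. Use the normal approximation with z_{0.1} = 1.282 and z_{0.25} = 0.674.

n = 20 pairs

For a paired (one-sample on differences) test: n = ((z_{α} + z_β) / d)².
z_{α} + z_β = 1.282 + 0.674 = 1.956.
n = (1.956 / 0.44)² = 4.445² = 19.76.
Round up.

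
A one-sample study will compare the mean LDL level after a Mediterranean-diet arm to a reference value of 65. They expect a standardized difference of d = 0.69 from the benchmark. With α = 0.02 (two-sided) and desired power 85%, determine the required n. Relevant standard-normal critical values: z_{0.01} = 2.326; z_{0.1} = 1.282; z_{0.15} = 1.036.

For a one-sample test: n = ((z_{α/2} + z_β) / d)².
z_{α/2} + z_β = 2.326 + 1.036 = 3.362.
n = (3.362 / 0.69)² = 4.872² = 23.74.
Round up.

n = 24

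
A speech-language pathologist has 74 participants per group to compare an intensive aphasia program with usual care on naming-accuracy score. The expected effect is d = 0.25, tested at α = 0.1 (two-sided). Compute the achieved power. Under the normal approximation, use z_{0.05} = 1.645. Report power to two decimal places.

power ≈ 0.45

For two equal groups, power = Φ(d·√(n/2) − z_{α/2}).
d·√(n/2) = 0.25 × √(74/2) = 0.25 × 6.083 = 1.521.
z_β = 1.521 − 1.645 = -0.124.
Power = Φ(-0.124) = 0.451.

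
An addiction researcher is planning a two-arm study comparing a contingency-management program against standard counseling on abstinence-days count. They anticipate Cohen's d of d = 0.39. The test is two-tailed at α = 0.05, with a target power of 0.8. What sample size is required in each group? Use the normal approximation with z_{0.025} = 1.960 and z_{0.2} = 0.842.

For two independent groups with equal n: n = 2·((z_{α/2} + z_β) / d)².
z_{α/2} + z_β = 1.960 + 0.842 = 2.802.
n = 2 × (2.802 / 0.39)² = 2 × 7.185² = 2 × 51.62 = 103.2.
Round up to the next whole participant.

n = 104 per group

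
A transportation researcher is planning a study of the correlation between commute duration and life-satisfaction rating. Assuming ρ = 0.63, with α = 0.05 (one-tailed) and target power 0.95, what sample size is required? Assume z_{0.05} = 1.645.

n = 23

Fisher's z: C = ½·ln((1+r)/(1−r)) = ½·ln(4.4054) = 0.7414.
n = ((z_{α} + z_β)/C)² + 3.
(1.645 + 1.645) / 0.7414 = 3.290 / 0.7414 = 4.438.
n = 4.438² + 3 = 19.69 + 3 = 22.7.
Round up.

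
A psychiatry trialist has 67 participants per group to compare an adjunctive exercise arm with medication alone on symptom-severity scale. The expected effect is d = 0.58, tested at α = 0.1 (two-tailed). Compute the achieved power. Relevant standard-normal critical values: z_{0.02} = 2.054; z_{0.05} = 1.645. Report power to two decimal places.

For two equal groups, power = Φ(d·√(n/2) − z_{α/2}).
d·√(n/2) = 0.58 × √(67/2) = 0.58 × 5.788 = 3.357.
z_β = 3.357 − 1.645 = 1.712.
Power = Φ(1.712) = 0.957.

power ≈ 0.96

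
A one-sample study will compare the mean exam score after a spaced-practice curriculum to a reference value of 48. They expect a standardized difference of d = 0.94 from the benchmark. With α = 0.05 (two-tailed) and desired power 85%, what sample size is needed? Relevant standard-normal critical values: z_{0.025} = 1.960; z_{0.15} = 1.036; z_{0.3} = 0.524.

For a one-sample test: n = ((z_{α/2} + z_β) / d)².
z_{α/2} + z_β = 1.960 + 1.036 = 2.996.
n = (2.996 / 0.94)² = 3.187² = 10.16.
Round up.

n = 11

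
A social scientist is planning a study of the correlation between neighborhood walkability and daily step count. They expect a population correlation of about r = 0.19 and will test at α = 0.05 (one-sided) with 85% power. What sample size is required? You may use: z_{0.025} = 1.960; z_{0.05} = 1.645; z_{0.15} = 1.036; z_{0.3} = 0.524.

Fisher's z: C = ½·ln((1+r)/(1−r)) = ½·ln(1.4691) = 0.1923.
n = ((z_{α} + z_β)/C)² + 3.
(1.645 + 1.036) / 0.1923 = 2.681 / 0.1923 = 13.942.
n = 13.942² + 3 = 194.37 + 3 = 197.4.
Round up.

n = 198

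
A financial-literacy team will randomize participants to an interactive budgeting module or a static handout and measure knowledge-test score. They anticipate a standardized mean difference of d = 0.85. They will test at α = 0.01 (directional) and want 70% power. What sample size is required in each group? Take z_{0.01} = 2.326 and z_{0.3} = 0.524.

For two independent groups with equal n: n = 2·((z_{α} + z_β) / d)².
z_{α} + z_β = 2.326 + 0.524 = 2.850.
n = 2 × (2.850 / 0.85)² = 2 × 3.353² = 2 × 11.24 = 22.5.
Round up to the next whole participant.

n = 23 per group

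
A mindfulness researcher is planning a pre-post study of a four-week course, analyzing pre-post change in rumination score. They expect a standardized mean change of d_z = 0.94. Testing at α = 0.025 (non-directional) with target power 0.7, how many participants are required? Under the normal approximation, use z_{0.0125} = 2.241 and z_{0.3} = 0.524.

n = 9 pairs

For a paired (one-sample on differences) test: n = ((z_{α/2} + z_β) / d)².
z_{α/2} + z_β = 2.241 + 0.524 = 2.765.
n = (2.765 / 0.94)² = 2.941² = 8.65.
Round up.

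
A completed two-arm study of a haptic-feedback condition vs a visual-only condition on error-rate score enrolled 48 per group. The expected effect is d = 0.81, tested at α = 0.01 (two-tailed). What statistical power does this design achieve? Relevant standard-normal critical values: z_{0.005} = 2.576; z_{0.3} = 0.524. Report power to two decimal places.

For two equal groups, power = Φ(d·√(n/2) − z_{α/2}).
d·√(n/2) = 0.81 × √(48/2) = 0.81 × 4.899 = 3.968.
z_β = 3.968 − 2.576 = 1.392.
Power = Φ(1.392) = 0.918.

power ≈ 0.92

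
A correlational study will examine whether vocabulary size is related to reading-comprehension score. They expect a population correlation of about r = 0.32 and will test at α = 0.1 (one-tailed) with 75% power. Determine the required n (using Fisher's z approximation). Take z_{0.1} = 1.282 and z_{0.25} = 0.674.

n = 38

Fisher's z: C = ½·ln((1+r)/(1−r)) = ½·ln(1.9412) = 0.3316.
n = ((z_{α} + z_β)/C)² + 3.
(1.282 + 0.674) / 0.3316 = 1.956 / 0.3316 = 5.899.
n = 5.899² + 3 = 34.79 + 3 = 37.8.
Round up.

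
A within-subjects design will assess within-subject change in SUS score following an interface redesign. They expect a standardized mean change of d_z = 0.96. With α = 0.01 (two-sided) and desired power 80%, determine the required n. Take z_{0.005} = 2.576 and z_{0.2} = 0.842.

For a paired (one-sample on differences) test: n = ((z_{α/2} + z_β) / d)².
z_{α/2} + z_β = 2.576 + 0.842 = 3.418.
n = (3.418 / 0.96)² = 3.560² = 12.68.
Round up.

n = 13 pairs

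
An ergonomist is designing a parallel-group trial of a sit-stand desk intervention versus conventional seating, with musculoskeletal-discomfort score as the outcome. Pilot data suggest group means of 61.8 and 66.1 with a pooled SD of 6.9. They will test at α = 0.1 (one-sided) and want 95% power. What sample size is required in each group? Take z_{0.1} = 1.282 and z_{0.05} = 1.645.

n = 45 per group

Cohen's d = |M₁ − M₂| / SD_pooled = |61.8 − 66.1| / 6.9 = 4.3 / 6.9 = 0.623.
For two independent groups with equal n: n = 2·((z_{α} + z_β) / d)².
z_{α} + z_β = 1.282 + 1.645 = 2.927.
n = 2 × (2.927 / 0.623)² = 2 × 4.698² = 2 × 22.07 = 44.1.
Round up to the next whole participant.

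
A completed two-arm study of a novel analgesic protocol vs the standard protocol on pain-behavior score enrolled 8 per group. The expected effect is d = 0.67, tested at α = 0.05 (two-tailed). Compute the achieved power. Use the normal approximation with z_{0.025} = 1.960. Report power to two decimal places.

power ≈ 0.27

For two equal groups, power = Φ(d·√(n/2) − z_{α/2}).
d·√(n/2) = 0.67 × √(8/2) = 0.67 × 2.000 = 1.340.
z_β = 1.340 − 1.960 = -0.620.
Power = Φ(-0.620) = 0.268.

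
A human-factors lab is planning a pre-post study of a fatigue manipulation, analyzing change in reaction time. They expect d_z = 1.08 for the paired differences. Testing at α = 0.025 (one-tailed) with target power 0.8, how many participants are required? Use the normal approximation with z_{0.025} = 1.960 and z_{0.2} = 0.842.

n = 7 pairs

For a paired (one-sample on differences) test: n = ((z_{α} + z_β) / d)².
z_{α} + z_β = 1.960 + 0.842 = 2.802.
n = (2.802 / 1.08)² = 2.594² = 6.73.
Round up.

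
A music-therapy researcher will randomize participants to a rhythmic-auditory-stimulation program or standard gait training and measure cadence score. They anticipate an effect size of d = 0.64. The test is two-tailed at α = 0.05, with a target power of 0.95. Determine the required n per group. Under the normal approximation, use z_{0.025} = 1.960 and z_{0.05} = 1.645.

For two independent groups with equal n: n = 2·((z_{α/2} + z_β) / d)².
z_{α/2} + z_β = 1.960 + 1.645 = 3.605.
n = 2 × (3.605 / 0.64)² = 2 × 5.633² = 2 × 31.73 = 63.5.
Round up to the next whole participant.

n = 64 per group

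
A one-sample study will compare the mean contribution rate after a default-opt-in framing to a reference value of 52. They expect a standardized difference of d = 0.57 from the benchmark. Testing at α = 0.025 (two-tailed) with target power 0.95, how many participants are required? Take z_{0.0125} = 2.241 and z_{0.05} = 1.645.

For a one-sample test: n = ((z_{α/2} + z_β) / d)².
z_{α/2} + z_β = 2.241 + 1.645 = 3.886.
n = (3.886 / 0.57)² = 6.818² = 46.48.
Round up.

n = 47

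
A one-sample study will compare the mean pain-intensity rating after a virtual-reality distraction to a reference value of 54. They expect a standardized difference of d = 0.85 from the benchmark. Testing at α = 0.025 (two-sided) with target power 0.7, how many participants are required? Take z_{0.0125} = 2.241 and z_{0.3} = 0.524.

For a one-sample test: n = ((z_{α/2} + z_β) / d)².
z_{α/2} + z_β = 2.241 + 0.524 = 2.765.
n = (2.765 / 0.85)² = 3.253² = 10.58.
Round up.

n = 11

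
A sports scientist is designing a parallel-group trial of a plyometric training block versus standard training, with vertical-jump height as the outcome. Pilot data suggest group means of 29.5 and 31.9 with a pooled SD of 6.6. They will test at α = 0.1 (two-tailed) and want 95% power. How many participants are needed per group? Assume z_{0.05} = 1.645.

Cohen's d = |M₁ − M₂| / SD_pooled = |29.5 − 31.9| / 6.6 = 2.4 / 6.6 = 0.364.
For two independent groups with equal n: n = 2·((z_{α/2} + z_β) / d)².
z_{α/2} + z_β = 1.645 + 1.645 = 3.290.
n = 2 × (3.290 / 0.364)² = 2 × 9.038² = 2 × 81.69 = 163.4.
Round up to the next whole participant.

n = 164 per group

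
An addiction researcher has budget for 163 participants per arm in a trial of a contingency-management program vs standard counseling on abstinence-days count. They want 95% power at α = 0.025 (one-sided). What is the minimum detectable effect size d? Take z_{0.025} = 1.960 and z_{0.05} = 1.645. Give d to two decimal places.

For two independent groups of n = 163 each: d_min = (z_{α} + z_β)·√(2/n).
z-sum = 1.960 + 1.645 = 3.605.
d_min = 3.605 × √(2/163) = 3.605 × 0.1108 = 0.399.

d_min ≈ 0.40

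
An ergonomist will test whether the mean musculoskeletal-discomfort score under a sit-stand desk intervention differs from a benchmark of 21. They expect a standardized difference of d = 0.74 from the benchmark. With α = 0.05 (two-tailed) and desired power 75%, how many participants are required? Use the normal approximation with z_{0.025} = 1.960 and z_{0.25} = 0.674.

n = 13

For a one-sample test: n = ((z_{α/2} + z_β) / d)².
z_{α/2} + z_β = 1.960 + 0.674 = 2.634.
n = (2.634 / 0.74)² = 3.559² = 12.67.
Round up.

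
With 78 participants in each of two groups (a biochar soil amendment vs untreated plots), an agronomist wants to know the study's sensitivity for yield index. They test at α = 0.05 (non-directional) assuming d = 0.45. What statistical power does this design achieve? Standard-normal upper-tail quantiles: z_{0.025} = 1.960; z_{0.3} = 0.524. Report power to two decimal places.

For two equal groups, power = Φ(d·√(n/2) − z_{α/2}).
d·√(n/2) = 0.45 × √(78/2) = 0.45 × 6.245 = 2.810.
z_β = 2.810 − 1.960 = 0.850.
Power = Φ(0.850) = 0.802.

power ≈ 0.80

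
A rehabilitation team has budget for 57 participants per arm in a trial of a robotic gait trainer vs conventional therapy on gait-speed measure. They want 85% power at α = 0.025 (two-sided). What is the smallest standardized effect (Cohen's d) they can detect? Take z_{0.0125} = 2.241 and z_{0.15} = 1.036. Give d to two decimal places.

d_min ≈ 0.61

For two independent groups of n = 57 each: d_min = (z_{α/2} + z_β)·√(2/n).
z-sum = 2.241 + 1.036 = 3.277.
d_min = 3.277 × √(2/57) = 3.277 × 0.1873 = 0.614.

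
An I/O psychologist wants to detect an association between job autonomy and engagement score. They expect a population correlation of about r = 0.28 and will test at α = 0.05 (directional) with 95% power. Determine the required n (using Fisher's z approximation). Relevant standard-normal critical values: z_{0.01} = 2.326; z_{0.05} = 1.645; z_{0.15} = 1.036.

n = 134

Fisher's z: C = ½·ln((1+r)/(1−r)) = ½·ln(1.7778) = 0.2877.
n = ((z_{α} + z_β)/C)² + 3.
(1.645 + 1.645) / 0.2877 = 3.290 / 0.2877 = 11.436.
n = 11.436² + 3 = 130.77 + 3 = 133.8.
Round up.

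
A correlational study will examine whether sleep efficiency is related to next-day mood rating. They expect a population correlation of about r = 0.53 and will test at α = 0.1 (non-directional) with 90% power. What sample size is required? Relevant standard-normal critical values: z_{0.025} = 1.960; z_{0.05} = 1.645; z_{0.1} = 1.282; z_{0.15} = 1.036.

n = 28

Fisher's z: C = ½·ln((1+r)/(1−r)) = ½·ln(3.2553) = 0.5901.
n = ((z_{α/2} + z_β)/C)² + 3.
(1.645 + 1.282) / 0.5901 = 2.927 / 0.5901 = 4.960.
n = 4.960² + 3 = 24.60 + 3 = 27.6.
Round up.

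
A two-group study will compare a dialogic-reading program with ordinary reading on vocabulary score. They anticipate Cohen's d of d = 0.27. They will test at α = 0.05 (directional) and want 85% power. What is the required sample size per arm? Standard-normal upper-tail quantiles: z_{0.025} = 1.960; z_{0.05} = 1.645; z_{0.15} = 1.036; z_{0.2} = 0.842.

For two independent groups with equal n: n = 2·((z_{α} + z_β) / d)².
z_{α} + z_β = 1.645 + 1.036 = 2.681.
n = 2 × (2.681 / 0.27)² = 2 × 9.930² = 2 × 98.60 = 197.2.
Round up to the next whole participant.

n = 198 per group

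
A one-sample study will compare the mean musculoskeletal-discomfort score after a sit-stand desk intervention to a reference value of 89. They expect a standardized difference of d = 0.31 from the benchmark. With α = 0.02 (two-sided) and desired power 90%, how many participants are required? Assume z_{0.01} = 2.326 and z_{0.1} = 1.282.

n = 136

For a one-sample test: n = ((z_{α/2} + z_β) / d)².
z_{α/2} + z_β = 2.326 + 1.282 = 3.608.
n = (3.608 / 0.31)² = 11.639² = 135.46.
Round up.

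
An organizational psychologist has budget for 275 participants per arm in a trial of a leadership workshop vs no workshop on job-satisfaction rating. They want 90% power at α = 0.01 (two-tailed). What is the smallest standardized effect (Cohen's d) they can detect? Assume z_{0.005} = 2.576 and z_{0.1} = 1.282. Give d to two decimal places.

d_min ≈ 0.33

For two independent groups of n = 275 each: d_min = (z_{α/2} + z_β)·√(2/n).
z-sum = 2.576 + 1.282 = 3.858.
d_min = 3.858 × √(2/275) = 3.858 × 0.0853 = 0.329.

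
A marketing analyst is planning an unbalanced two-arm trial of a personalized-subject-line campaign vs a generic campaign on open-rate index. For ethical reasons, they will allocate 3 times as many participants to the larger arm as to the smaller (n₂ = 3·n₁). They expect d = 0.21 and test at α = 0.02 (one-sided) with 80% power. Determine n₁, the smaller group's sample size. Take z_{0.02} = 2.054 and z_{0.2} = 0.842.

n₁ = 254

With allocation ratio k = n₂/n₁ = 3, Var(x̄₁−x̄₂) = σ²(1/n₁ + 1/(k·n₁)) = σ²·(k+1)/(k·n₁).
So n₁ = (1 + 1/k)·((z_{α} + z_β)/d)² = 1.333 × (2.896/0.21)².
n₁ = 1.333 × 190.18 = 253.6.
Round up: n₁ = 254, giving n₂ = 3 × 254 = 762.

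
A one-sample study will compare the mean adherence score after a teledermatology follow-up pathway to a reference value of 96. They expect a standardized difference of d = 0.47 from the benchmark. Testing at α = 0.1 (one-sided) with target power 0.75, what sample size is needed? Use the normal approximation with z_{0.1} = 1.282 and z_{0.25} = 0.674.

For a one-sample test: n = ((z_{α} + z_β) / d)².
z_{α} + z_β = 1.282 + 0.674 = 1.956.
n = (1.956 / 0.47)² = 4.162² = 17.32.
Round up.

n = 18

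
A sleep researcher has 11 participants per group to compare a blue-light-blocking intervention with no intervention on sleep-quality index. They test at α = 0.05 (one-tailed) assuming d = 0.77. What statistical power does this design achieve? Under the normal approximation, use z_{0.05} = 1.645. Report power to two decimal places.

power ≈ 0.56

For two equal groups, power = Φ(d·√(n/2) − z_{α}).
d·√(n/2) = 0.77 × √(11/2) = 0.77 × 2.345 = 1.806.
z_β = 1.806 − 1.645 = 0.161.
Power = Φ(0.161) = 0.564.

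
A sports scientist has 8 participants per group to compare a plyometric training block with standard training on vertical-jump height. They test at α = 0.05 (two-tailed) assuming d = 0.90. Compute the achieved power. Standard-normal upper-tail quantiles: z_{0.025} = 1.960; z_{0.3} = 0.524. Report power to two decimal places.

For two equal groups, power = Φ(d·√(n/2) − z_{α/2}).
d·√(n/2) = 0.90 × √(8/2) = 0.90 × 2.000 = 1.800.
z_β = 1.800 − 1.960 = -0.160.
Power = Φ(-0.160) = 0.436.

power ≈ 0.44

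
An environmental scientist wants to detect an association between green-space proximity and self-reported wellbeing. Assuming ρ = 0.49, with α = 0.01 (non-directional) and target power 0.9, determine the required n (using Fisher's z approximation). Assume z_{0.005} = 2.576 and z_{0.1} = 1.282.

Fisher's z: C = ½·ln((1+r)/(1−r)) = ½·ln(2.9216) = 0.5361.
n = ((z_{α/2} + z_β)/C)² + 3.
(2.576 + 1.282) / 0.5361 = 3.858 / 0.5361 = 7.196.
n = 7.196² + 3 = 51.79 + 3 = 54.8.
Round up.

n = 55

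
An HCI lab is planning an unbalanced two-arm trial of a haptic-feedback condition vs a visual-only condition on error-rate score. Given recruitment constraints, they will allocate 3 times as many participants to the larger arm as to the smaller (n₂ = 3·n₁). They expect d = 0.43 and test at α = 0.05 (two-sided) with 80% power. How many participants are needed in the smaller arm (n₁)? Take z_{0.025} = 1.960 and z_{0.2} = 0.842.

With allocation ratio k = n₂/n₁ = 3, Var(x̄₁−x̄₂) = σ²(1/n₁ + 1/(k·n₁)) = σ²·(k+1)/(k·n₁).
So n₁ = (1 + 1/k)·((z_{α/2} + z_β)/d)² = 1.333 × (2.802/0.43)².
n₁ = 1.333 × 42.46 = 56.6.
Round up: n₁ = 57, giving n₂ = 3 × 57 = 171.

n₁ = 57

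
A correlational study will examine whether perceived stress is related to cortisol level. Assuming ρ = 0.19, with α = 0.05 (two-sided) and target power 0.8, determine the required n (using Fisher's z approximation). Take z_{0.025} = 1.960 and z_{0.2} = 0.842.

Fisher's z: C = ½·ln((1+r)/(1−r)) = ½·ln(1.4691) = 0.1923.
n = ((z_{α/2} + z_β)/C)² + 3.
(1.960 + 0.842) / 0.1923 = 2.802 / 0.1923 = 14.571.
n = 14.571² + 3 = 212.31 + 3 = 215.3.
Round up.

n = 216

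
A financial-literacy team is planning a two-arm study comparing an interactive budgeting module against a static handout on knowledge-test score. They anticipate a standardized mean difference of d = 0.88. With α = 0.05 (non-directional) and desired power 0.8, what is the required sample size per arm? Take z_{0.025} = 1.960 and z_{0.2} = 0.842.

n = 21 per group

For two independent groups with equal n: n = 2·((z_{α/2} + z_β) / d)².
z_{α/2} + z_β = 1.960 + 0.842 = 2.802.
n = 2 × (2.802 / 0.88)² = 2 × 3.184² = 2 × 10.14 = 20.3.
Round up to the next whole participant.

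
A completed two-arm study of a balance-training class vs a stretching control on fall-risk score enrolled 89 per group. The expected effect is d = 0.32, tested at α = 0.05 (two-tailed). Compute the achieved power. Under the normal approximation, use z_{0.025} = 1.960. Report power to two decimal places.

For two equal groups, power = Φ(d·√(n/2) − z_{α/2}).
d·√(n/2) = 0.32 × √(89/2) = 0.32 × 6.671 = 2.135.
z_β = 2.135 − 1.960 = 0.175.
Power = Φ(0.175) = 0.569.

power ≈ 0.57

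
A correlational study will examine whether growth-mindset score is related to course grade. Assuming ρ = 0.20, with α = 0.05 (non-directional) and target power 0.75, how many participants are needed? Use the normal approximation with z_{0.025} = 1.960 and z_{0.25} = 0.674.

Fisher's z: C = ½·ln((1+r)/(1−r)) = ½·ln(1.5000) = 0.2027.
n = ((z_{α/2} + z_β)/C)² + 3.
(1.960 + 0.674) / 0.2027 = 2.634 / 0.2027 = 12.995.
n = 12.995² + 3 = 168.86 + 3 = 171.9.
Round up.

n = 172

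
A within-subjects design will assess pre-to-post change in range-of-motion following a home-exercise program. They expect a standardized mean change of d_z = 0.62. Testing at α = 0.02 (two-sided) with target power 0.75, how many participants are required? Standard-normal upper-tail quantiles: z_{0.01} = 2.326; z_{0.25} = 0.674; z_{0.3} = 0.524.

For a paired (one-sample on differences) test: n = ((z_{α/2} + z_β) / d)².
z_{α/2} + z_β = 2.326 + 0.674 = 3.000.
n = (3.000 / 0.62)² = 4.839² = 23.41.
Round up.

n = 24 pairs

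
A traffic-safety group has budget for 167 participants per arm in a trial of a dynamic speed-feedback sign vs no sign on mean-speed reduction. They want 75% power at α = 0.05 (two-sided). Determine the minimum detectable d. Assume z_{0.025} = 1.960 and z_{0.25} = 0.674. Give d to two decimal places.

d_min ≈ 0.29

For two independent groups of n = 167 each: d_min = (z_{α/2} + z_β)·√(2/n).
z-sum = 1.960 + 0.674 = 2.634.
d_min = 2.634 × √(2/167) = 2.634 × 0.1094 = 0.288.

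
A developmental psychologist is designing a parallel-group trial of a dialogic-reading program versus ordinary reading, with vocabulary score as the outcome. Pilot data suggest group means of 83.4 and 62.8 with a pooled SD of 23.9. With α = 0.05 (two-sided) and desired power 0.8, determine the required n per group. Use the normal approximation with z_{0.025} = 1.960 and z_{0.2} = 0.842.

Cohen's d = |M₁ − M₂| / SD_pooled = |83.4 − 62.8| / 23.9 = 20.6 / 23.9 = 0.862.
For two independent groups with equal n: n = 2·((z_{α/2} + z_β) / d)².
z_{α/2} + z_β = 1.960 + 0.842 = 2.802.
n = 2 × (2.802 / 0.862)² = 2 × 3.251² = 2 × 10.57 = 21.1.
Round up to the next whole participant.

n = 22 per group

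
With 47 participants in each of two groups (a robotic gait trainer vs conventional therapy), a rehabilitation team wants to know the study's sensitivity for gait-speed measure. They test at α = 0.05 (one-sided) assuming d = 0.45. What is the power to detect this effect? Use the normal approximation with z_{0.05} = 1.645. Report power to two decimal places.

For two equal groups, power = Φ(d·√(n/2) − z_{α}).
d·√(n/2) = 0.45 × √(47/2) = 0.45 × 4.848 = 2.181.
z_β = 2.181 − 1.645 = 0.536.
Power = Φ(0.536) = 0.704.

power ≈ 0.70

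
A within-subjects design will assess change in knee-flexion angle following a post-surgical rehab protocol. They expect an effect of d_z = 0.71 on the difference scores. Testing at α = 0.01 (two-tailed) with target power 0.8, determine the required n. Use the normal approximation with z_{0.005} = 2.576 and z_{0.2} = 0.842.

n = 24 pairs

For a paired (one-sample on differences) test: n = ((z_{α/2} + z_β) / d)².
z_{α/2} + z_β = 2.576 + 0.842 = 3.418.
n = (3.418 / 0.71)² = 4.814² = 23.18.
Round up.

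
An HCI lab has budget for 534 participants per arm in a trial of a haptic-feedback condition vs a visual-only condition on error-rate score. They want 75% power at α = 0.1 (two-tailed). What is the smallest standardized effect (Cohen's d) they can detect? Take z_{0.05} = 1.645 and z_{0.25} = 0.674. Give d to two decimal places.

For two independent groups of n = 534 each: d_min = (z_{α/2} + z_β)·√(2/n).
z-sum = 1.645 + 0.674 = 2.319.
d_min = 2.319 × √(2/534) = 2.319 × 0.0612 = 0.142.

d_min ≈ 0.14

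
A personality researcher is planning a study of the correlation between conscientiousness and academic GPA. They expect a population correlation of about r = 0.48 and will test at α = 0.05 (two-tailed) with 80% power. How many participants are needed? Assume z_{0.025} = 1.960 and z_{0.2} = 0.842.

n = 32

Fisher's z: C = ½·ln((1+r)/(1−r)) = ½·ln(2.8462) = 0.5230.
n = ((z_{α/2} + z_β)/C)² + 3.
(1.960 + 0.842) / 0.5230 = 2.802 / 0.5230 = 5.358.
n = 5.358² + 3 = 28.70 + 3 = 31.7.
Round up.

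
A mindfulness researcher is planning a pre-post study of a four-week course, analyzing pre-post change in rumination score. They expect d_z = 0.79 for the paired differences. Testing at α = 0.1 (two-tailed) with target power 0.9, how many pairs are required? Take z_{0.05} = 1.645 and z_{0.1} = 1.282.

For a paired (one-sample on differences) test: n = ((z_{α/2} + z_β) / d)².
z_{α/2} + z_β = 1.645 + 1.282 = 2.927.
n = (2.927 / 0.79)² = 3.705² = 13.73.
Round up.

n = 14 pairs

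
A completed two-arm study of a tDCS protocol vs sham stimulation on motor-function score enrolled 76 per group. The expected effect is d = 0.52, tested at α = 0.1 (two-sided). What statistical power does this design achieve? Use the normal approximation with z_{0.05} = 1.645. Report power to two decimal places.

power ≈ 0.94

For two equal groups, power = Φ(d·√(n/2) − z_{α/2}).
d·√(n/2) = 0.52 × √(76/2) = 0.52 × 6.164 = 3.205.
z_β = 3.205 − 1.645 = 1.560.
Power = Φ(1.560) = 0.941.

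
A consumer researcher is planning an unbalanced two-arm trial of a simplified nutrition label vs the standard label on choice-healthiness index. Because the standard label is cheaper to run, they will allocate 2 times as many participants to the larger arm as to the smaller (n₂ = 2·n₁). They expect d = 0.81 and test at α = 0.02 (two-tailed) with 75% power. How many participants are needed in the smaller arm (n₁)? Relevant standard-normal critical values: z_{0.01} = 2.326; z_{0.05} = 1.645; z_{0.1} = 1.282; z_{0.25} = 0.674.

With allocation ratio k = n₂/n₁ = 2, Var(x̄₁−x̄₂) = σ²(1/n₁ + 1/(k·n₁)) = σ²·(k+1)/(k·n₁).
So n₁ = (1 + 1/k)·((z_{α/2} + z_β)/d)² = 1.500 × (3.000/0.81)².
n₁ = 1.500 × 13.72 = 20.6.
Round up: n₁ = 21, giving n₂ = 2 × 21 = 42.

n₁ = 21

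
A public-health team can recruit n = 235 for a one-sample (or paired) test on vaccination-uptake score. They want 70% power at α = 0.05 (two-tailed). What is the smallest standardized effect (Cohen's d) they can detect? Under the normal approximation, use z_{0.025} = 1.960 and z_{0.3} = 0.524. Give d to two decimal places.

d_min ≈ 0.16

For a single sample (or paired design) of n = 235: d_min = (z_{α/2} + z_β)/√n.
z-sum = 1.960 + 0.524 = 2.484.
d_min = 2.484 / √235 = 2.484 / 15.330 = 0.162.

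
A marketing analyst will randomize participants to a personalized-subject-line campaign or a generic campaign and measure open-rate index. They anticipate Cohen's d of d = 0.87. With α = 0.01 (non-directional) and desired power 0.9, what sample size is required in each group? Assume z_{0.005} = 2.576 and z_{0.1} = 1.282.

For two independent groups with equal n: n = 2·((z_{α/2} + z_β) / d)².
z_{α/2} + z_β = 2.576 + 1.282 = 3.858.
n = 2 × (3.858 / 0.87)² = 2 × 4.434² = 2 × 19.66 = 39.3.
Round up to the next whole participant.

n = 40 per group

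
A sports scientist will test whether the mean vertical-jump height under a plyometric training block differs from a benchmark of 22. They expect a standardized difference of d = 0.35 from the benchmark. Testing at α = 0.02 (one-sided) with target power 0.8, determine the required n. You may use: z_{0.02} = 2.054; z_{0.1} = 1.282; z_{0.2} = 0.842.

n = 69

For a one-sample test: n = ((z_{α} + z_β) / d)².
z_{α} + z_β = 2.054 + 0.842 = 2.896.
n = (2.896 / 0.35)² = 8.274² = 68.46.
Round up.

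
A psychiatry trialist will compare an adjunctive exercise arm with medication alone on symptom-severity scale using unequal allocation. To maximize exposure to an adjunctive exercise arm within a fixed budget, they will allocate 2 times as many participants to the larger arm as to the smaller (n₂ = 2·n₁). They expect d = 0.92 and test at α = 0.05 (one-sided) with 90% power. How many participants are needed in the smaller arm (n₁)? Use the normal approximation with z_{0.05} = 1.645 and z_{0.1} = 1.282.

n₁ = 16

With allocation ratio k = n₂/n₁ = 2, Var(x̄₁−x̄₂) = σ²(1/n₁ + 1/(k·n₁)) = σ²·(k+1)/(k·n₁).
So n₁ = (1 + 1/k)·((z_{α} + z_β)/d)² = 1.500 × (2.927/0.92)².
n₁ = 1.500 × 10.12 = 15.2.
Round up: n₁ = 16, giving n₂ = 2 × 16 = 32.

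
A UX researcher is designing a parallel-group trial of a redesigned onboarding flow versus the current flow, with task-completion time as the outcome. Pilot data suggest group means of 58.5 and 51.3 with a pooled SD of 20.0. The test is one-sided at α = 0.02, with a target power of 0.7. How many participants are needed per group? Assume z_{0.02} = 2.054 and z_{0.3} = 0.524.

n = 103 per group

Cohen's d = |M₁ − M₂| / SD_pooled = |58.5 − 51.3| / 20.0 = 7.2 / 20.0 = 0.360.
For two independent groups with equal n: n = 2·((z_{α} + z_β) / d)².
z_{α} + z_β = 2.054 + 0.524 = 2.578.
n = 2 × (2.578 / 0.360)² = 2 × 7.161² = 2 × 51.28 = 102.6.
Round up to the next whole participant.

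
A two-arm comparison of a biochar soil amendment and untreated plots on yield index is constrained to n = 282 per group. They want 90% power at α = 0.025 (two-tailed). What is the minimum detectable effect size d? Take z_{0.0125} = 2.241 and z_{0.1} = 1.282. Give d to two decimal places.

d_min ≈ 0.30

For two independent groups of n = 282 each: d_min = (z_{α/2} + z_β)·√(2/n).
z-sum = 2.241 + 1.282 = 3.523.
d_min = 3.523 × √(2/282) = 3.523 × 0.0842 = 0.297.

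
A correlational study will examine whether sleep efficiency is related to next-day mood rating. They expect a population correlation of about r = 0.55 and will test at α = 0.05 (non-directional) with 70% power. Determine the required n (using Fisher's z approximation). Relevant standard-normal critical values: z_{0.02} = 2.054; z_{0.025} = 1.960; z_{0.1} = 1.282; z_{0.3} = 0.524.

n = 20

Fisher's z: C = ½·ln((1+r)/(1−r)) = ½·ln(3.4444) = 0.6184.
n = ((z_{α/2} + z_β)/C)² + 3.
(1.960 + 0.524) / 0.6184 = 2.484 / 0.6184 = 4.017.
n = 4.017² + 3 = 16.13 + 3 = 19.1.
Round up.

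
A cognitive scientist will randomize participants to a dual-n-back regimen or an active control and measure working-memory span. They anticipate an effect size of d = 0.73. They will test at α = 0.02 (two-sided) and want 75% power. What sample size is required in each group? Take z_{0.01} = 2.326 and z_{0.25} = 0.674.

n = 34 per group

For two independent groups with equal n: n = 2·((z_{α/2} + z_β) / d)².
z_{α/2} + z_β = 2.326 + 0.674 = 3.000.
n = 2 × (3.000 / 0.73)² = 2 × 4.110² = 2 × 16.89 = 33.8.
Round up to the next whole participant.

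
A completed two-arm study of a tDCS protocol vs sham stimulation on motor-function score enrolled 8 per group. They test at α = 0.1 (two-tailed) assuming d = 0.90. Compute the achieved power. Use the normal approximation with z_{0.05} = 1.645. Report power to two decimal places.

power ≈ 0.56

For two equal groups, power = Φ(d·√(n/2) − z_{α/2}).
d·√(n/2) = 0.90 × √(8/2) = 0.90 × 2.000 = 1.800.
z_β = 1.800 − 1.645 = 0.155.
Power = Φ(0.155) = 0.562.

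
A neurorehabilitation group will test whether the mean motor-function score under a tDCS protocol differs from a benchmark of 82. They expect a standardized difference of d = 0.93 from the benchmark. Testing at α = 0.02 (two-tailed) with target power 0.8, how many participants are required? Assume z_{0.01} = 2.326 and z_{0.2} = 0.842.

For a one-sample test: n = ((z_{α/2} + z_β) / d)².
z_{α/2} + z_β = 2.326 + 0.842 = 3.168.
n = (3.168 / 0.93)² = 3.406² = 11.60.
Round up.

n = 12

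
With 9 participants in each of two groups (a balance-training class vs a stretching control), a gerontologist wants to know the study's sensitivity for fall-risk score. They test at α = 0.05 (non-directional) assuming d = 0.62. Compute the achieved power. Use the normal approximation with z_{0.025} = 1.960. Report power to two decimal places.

For two equal groups, power = Φ(d·√(n/2) − z_{α/2}).
d·√(n/2) = 0.62 × √(9/2) = 0.62 × 2.121 = 1.315.
z_β = 1.315 − 1.960 = -0.645.
Power = Φ(-0.645) = 0.260.

power ≈ 0.26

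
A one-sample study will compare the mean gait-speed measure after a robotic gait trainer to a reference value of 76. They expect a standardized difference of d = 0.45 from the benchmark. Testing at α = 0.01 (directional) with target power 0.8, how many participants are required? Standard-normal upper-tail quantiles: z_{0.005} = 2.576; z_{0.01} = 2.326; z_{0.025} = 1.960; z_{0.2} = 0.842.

For a one-sample test: n = ((z_{α} + z_β) / d)².
z_{α} + z_β = 2.326 + 0.842 = 3.168.
n = (3.168 / 0.45)² = 7.040² = 49.56.
Round up.

n = 50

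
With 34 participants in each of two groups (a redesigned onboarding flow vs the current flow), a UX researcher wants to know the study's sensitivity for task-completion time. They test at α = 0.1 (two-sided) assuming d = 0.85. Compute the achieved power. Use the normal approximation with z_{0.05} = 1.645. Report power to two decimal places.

power ≈ 0.97

For two equal groups, power = Φ(d·√(n/2) − z_{α/2}).
d·√(n/2) = 0.85 × √(34/2) = 0.85 × 4.123 = 3.505.
z_β = 3.505 − 1.645 = 1.860.
Power = Φ(1.860) = 0.969.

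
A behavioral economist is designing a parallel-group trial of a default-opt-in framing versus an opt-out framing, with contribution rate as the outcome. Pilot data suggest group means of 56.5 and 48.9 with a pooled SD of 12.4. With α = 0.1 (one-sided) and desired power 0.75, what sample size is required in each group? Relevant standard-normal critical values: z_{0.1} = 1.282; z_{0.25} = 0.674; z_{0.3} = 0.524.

Cohen's d = |M₁ − M₂| / SD_pooled = |56.5 − 48.9| / 12.4 = 7.6 / 12.4 = 0.613.
For two independent groups with equal n: n = 2·((z_{α} + z_β) / d)².
z_{α} + z_β = 1.282 + 0.674 = 1.956.
n = 2 × (1.956 / 0.613)² = 2 × 3.191² = 2 × 10.18 = 20.4.
Round up to the next whole participant.

n = 21 per group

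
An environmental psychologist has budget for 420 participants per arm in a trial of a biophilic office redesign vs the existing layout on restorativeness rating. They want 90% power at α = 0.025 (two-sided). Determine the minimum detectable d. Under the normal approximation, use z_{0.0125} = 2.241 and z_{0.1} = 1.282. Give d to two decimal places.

d_min ≈ 0.24

For two independent groups of n = 420 each: d_min = (z_{α/2} + z_β)·√(2/n).
z-sum = 2.241 + 1.282 = 3.523.
d_min = 3.523 × √(2/420) = 3.523 × 0.0690 = 0.243.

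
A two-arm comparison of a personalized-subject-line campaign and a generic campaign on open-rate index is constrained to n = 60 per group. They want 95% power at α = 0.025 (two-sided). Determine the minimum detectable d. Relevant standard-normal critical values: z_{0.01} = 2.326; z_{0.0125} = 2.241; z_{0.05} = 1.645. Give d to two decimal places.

d_min ≈ 0.71

For two independent groups of n = 60 each: d_min = (z_{α/2} + z_β)·√(2/n).
z-sum = 2.241 + 1.645 = 3.886.
d_min = 3.886 × √(2/60) = 3.886 × 0.1826 = 0.709.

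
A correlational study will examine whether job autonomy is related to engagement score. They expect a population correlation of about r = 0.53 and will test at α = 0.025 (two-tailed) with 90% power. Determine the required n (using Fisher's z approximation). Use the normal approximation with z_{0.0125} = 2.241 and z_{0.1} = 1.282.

n = 39

Fisher's z: C = ½·ln((1+r)/(1−r)) = ½·ln(3.2553) = 0.5901.
n = ((z_{α/2} + z_β)/C)² + 3.
(2.241 + 1.282) / 0.5901 = 3.523 / 0.5901 = 5.970.
n = 5.970² + 3 = 35.64 + 3 = 38.6.
Round up.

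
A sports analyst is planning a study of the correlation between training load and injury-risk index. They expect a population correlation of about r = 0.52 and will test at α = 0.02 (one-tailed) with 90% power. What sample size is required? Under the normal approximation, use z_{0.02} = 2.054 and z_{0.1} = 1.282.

Fisher's z: C = ½·ln((1+r)/(1−r)) = ½·ln(3.1667) = 0.5763.
n = ((z_{α} + z_β)/C)² + 3.
(2.054 + 1.282) / 0.5763 = 3.336 / 0.5763 = 5.789.
n = 5.789² + 3 = 33.51 + 3 = 36.5.
Round up.

n = 37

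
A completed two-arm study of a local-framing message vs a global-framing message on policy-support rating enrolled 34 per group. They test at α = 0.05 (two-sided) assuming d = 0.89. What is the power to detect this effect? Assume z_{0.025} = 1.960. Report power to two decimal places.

power ≈ 0.96

For two equal groups, power = Φ(d·√(n/2) − z_{α/2}).
d·√(n/2) = 0.89 × √(34/2) = 0.89 × 4.123 = 3.670.
z_β = 3.670 − 1.960 = 1.710.
Power = Φ(1.710) = 0.956.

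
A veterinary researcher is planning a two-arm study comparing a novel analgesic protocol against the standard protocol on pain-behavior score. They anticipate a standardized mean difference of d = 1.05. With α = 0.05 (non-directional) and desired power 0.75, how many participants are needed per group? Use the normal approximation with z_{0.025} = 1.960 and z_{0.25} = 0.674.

n = 13 per group

For two independent groups with equal n: n = 2·((z_{α/2} + z_β) / d)².
z_{α/2} + z_β = 1.960 + 0.674 = 2.634.
n = 2 × (2.634 / 1.05)² = 2 × 2.509² = 2 × 6.29 = 12.6.
Round up to the next whole participant.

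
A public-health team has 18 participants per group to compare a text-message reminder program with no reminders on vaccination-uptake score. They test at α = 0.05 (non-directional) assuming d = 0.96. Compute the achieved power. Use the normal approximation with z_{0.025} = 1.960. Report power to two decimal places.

For two equal groups, power = Φ(d·√(n/2) − z_{α/2}).
d·√(n/2) = 0.96 × √(18/2) = 0.96 × 3.000 = 2.880.
z_β = 2.880 − 1.960 = 0.920.
Power = Φ(0.920) = 0.821.

power ≈ 0.82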